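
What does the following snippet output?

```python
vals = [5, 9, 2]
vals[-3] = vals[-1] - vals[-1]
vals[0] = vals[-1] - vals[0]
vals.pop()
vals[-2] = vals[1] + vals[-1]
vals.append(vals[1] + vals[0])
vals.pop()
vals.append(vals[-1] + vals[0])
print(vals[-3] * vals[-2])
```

162

vals[-3] = vals[-1]-vals[-1] = 2-2 = 0 → [0, 9, 2]
vals[0] = vals[-1]-vals[0] = 2-0 = 2 → [2, 9, 2]
pop() removes 2 → [2, 9]
vals[-2] = vals[1]+vals[-1] = 9+9 = 18 → [18, 9]
append vals[1]+vals[0] = 9+18 = 27 → [18, 9, 27]
pop() removes 27 → [18, 9]
append vals[-1]+vals[0] = 9+18 = 27 → [18, 9, 27]
vals[-3]*vals[-2] = 18*9 = 162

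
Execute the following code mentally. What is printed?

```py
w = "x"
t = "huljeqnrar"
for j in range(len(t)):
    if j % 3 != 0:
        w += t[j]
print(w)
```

j=0: skip
j=1: add 'u' → 'xu'
j=2: add 'l' → 'xul'
j=3: skip
j=4: add 'e' → 'xule'
j=5: add 'q' → 'xuleq'
j=6: skip
j=7: add 'r' → 'xuleqr'
j=8: add 'a' → 'xuleqra'
j=9: skip

xuleqra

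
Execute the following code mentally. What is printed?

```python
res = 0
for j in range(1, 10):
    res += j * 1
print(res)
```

45

j=1: res = 0+1*1 = 1
j=2: res = 1+2*1 = 3
j=3: res = 3+3*1 = 6
j=4: res = 6+4*1 = 10
j=5: res = 10+5*1 = 15
j=6: res = 15+6*1 = 21
j=7: res = 21+7*1 = 28
j=8: res = 28+8*1 = 36
j=9: res = 36+9*1 = 45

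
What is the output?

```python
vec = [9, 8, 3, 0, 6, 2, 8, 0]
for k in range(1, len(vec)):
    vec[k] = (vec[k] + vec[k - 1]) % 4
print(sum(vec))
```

k=1: vec[1] = (8+9)%4 = 1 → [9, 1, 3, 0, 6, 2, 8, 0]
k=2: vec[2] = (3+1)%4 = 0 → [9, 1, 0, 0, 6, 2, 8, 0]
k=3: vec[3] = (0+0)%4 = 0 → [9, 1, 0, 0, 6, 2, 8, 0]
k=4: vec[4] = (6+0)%4 = 2 → [9, 1, 0, 0, 2, 2, 8, 0]
k=5: vec[5] = (2+2)%4 = 0 → [9, 1, 0, 0, 2, 0, 8, 0]
k=6: vec[6] = (8+0)%4 = 0 → [9, 1, 0, 0, 2, 0, 0, 0]
k=7: vec[7] = (0+0)%4 = 0 → [9, 1, 0, 0, 2, 0, 0, 0]
sum = 12

12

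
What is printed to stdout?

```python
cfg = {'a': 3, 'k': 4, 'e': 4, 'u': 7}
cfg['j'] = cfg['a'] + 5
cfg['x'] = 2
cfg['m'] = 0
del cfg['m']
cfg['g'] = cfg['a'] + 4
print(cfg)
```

cfg['j'] = cfg['a']+5 = 8 → {'a': 3, 'k': 4, 'e': 4, 'u': 7, 'j': 8}
cfg['x'] = 2 → {'a': 3, 'k': 4, 'e': 4, 'u': 7, 'j': 8, 'x': 2}
cfg['m'] = 0 → {'a': 3, 'k': 4, 'e': 4, 'u': 7, 'j': 8, 'x': 2, 'm': 0}
del 'm' → {'a': 3, 'k': 4, 'e': 4, 'u': 7, 'j': 8, 'x': 2}
cfg['g'] = cfg['a']+4 = 7 → {'a': 3, 'k': 4, 'e': 4, 'u': 7, 'j': 8, 'x': 2, 'g': 7}

{'a': 3, 'k': 4, 'e': 4, 'u': 7, 'j': 8, 'x': 2, 'g': 7}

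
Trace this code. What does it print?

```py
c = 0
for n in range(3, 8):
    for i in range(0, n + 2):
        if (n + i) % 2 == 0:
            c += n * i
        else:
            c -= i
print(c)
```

n=3,i=0: odd sum, c = 0-0 = 0
n=3,i=1: even sum, c = 0+3 = 3
n=3,i=2: odd sum, c = 3-2 = 1
n=3,i=3: even sum, c = 1+9 = 10
n=3,i=4: odd sum, c = 10-4 = 6
n=4,i=0: even sum, c = 6+0 = 6
n=4,i=1: odd sum, c = 6-1 = 5
n=4,i=2: even sum, c = 5+8 = 13
n=4,i=3: odd sum, c = 13-3 = 10
n=4,i=4: even sum, c = 10+16 = 26
n=4,i=5: odd sum, c = 26-5 = 21
n=5,i=0: odd sum, c = 21-0 = 21
n=5,i=1: even sum, c = 21+5 = 26
n=5,i=2: odd sum, c = 26-2 = 24
n=5,i=3: even sum, c = 24+15 = 39
n=5,i=4: odd sum, c = 39-4 = 35
n=5,i=5: even sum, c = 35+25 = 60
n=5,i=6: odd sum, c = 60-6 = 54
n=6,i=0: even sum, c = 54+0 = 54
n=6,i=1: odd sum, c = 54-1 = 53
n=6,i=2: even sum, c = 53+12 = 65
n=6,i=3: odd sum, c = 65-3 = 62
n=6,i=4: even sum, c = 62+24 = 86
n=6,i=5: odd sum, c = 86-5 = 81
n=6,i=6: even sum, c = 81+36 = 117
n=6,i=7: odd sum, c = 117-7 = 110
n=7,i=0: odd sum, c = 110-0 = 110
n=7,i=1: even sum, c = 110+7 = 117
n=7,i=2: odd sum, c = 117-2 = 115
n=7,i=3: even sum, c = 115+21 = 136
n=7,i=4: odd sum, c = 136-4 = 132
n=7,i=5: even sum, c = 132+35 = 167
n=7,i=6: odd sum, c = 167-6 = 161
n=7,i=7: even sum, c = 161+49 = 210
n=7,i=8: odd sum, c = 210-8 = 202

202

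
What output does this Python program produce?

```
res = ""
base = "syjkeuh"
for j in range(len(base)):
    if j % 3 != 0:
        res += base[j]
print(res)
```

j=0: skip
j=1: add 'y' → 'y'
j=2: add 'j' → 'yj'
j=3: skip
j=4: add 'e' → 'yje'
j=5: add 'u' → 'yjeu'
j=6: skip

yjeu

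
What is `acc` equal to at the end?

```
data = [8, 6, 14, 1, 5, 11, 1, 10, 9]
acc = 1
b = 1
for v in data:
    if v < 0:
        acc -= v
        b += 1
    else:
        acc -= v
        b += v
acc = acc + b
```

v=8: not <0, acc = 1-8 = -7; b=9
v=6: not <0, acc = (-7)-6 = -13; b=15
v=14: not <0, acc = (-13)-14 = -27; b=29
v=1: not <0, acc = (-27)-1 = -28; b=30
v=5: not <0, acc = (-28)-5 = -33; b=35
v=11: not <0, acc = (-33)-11 = -44; b=46
v=1: not <0, acc = (-44)-1 = -45; b=47
v=10: not <0, acc = (-45)-10 = -55; b=57
v=9: not <0, acc = (-55)-9 = -64; b=66
acc+b = (-64)+66 = 2

2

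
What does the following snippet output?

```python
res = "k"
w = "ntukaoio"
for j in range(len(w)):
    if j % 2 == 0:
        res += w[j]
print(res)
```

knuai

j=0: add 'n' → 'kn'
j=1: skip
j=2: add 'u' → 'knu'
j=3: skip
j=4: add 'a' → 'knua'
j=5: skip
j=6: add 'i' → 'knuai'
j=7: skip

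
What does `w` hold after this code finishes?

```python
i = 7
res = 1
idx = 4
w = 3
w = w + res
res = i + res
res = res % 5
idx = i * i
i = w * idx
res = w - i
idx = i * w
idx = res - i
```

4

w = 3+1 = 4
res = 7+1 = 8
res = 8%5 = 3
idx = 7*7 = 49
i = 4*49 = 196
res = 4-196 = -192
idx = 196*4 = 784
idx = (-192)-196 = -388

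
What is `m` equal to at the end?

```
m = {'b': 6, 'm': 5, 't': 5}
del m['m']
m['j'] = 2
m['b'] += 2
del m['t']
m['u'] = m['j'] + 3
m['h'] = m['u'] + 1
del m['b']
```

{'j': 2, 'u': 5, 'h': 6}

del 'm' → {'b': 6, 't': 5}
m['j'] = 2 → {'b': 6, 't': 5, 'j': 2}
m['b'] = 6+2 = 8 → {'b': 8, 't': 5, 'j': 2}
del 't' → {'b': 8, 'j': 2}
m['u'] = m['j']+3 = 5 → {'b': 8, 'j': 2, 'u': 5}
m['h'] = m['u']+1 = 6 → {'b': 8, 'j': 2, 'u': 5, 'h': 6}
del 'b' → {'j': 2, 'u': 5, 'h': 6}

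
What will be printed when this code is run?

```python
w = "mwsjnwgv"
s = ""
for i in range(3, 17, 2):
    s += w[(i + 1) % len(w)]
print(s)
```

ngmsngm

i=3: add w[4]='n' → 'n'
i=5: add w[6]='g' → 'ng'
i=7: add w[0]='m' → 'ngm'
i=9: add w[2]='s' → 'ngms'
i=11: add w[4]='n' → 'ngmsn'
i=13: add w[6]='g' → 'ngmsng'
i=15: add w[0]='m' → 'ngmsngm'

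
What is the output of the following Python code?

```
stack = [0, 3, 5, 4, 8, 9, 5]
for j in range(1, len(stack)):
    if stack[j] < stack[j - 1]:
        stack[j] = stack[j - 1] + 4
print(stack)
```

[0, 3, 5, 9, 13, 17, 21]

j=1: 3>=0, unchanged → [0, 3, 5, 4, 8, 9, 5]
j=2: 5>=3, unchanged → [0, 3, 5, 4, 8, 9, 5]
j=3: 4<5, stack[3] = 5+4 = 9 → [0, 3, 5, 9, 8, 9, 5]
j=4: 8<9, stack[4] = 9+4 = 13 → [0, 3, 5, 9, 13, 9, 5]
j=5: 9<13, stack[5] = 13+4 = 17 → [0, 3, 5, 9, 13, 17, 5]
j=6: 5<17, stack[6] = 17+4 = 21 → [0, 3, 5, 9, 13, 17, 21]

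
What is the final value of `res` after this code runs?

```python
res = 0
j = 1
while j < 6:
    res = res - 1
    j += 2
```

j=1: res = 0-1 = -1
j=3: res = (-1)-1 = -2
j=5: res = (-2)-1 = -3

-3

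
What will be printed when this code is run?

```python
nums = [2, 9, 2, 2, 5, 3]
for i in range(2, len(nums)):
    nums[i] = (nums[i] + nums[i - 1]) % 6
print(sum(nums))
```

20

i=2: nums[2] = (2+9)%6 = 5 → [2, 9, 5, 2, 5, 3]
i=3: nums[3] = (2+5)%6 = 1 → [2, 9, 5, 1, 5, 3]
i=4: nums[4] = (5+1)%6 = 0 → [2, 9, 5, 1, 0, 3]
i=5: nums[5] = (3+0)%6 = 3 → [2, 9, 5, 1, 0, 3]
sum = 20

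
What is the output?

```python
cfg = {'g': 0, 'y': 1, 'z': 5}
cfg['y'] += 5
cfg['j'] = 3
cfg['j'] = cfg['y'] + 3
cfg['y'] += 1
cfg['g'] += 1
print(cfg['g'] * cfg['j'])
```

9

cfg['y'] = 1+5 = 6 → {'g': 0, 'y': 6, 'z': 5}
cfg['j'] = 3 → {'g': 0, 'y': 6, 'z': 5, 'j': 3}
cfg['j'] = cfg['y']+3 = 9 → {'g': 0, 'y': 6, 'z': 5, 'j': 9}
cfg['y'] = 6+1 = 7 → {'g': 0, 'y': 7, 'z': 5, 'j': 9}
cfg['g'] = 0+1 = 1 → {'g': 1, 'y': 7, 'z': 5, 'j': 9}
cfg['g']*cfg['j'] = 1*9 = 9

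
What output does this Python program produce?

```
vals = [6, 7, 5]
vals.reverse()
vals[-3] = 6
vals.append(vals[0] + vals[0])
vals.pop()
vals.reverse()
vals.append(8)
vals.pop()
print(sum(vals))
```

19

reverse → [5, 7, 6]
vals[-3] = 6 → [6, 7, 6]
append vals[0]+vals[0] = 6+6 = 12 → [6, 7, 6, 12]
pop() removes 12 → [6, 7, 6]
reverse → [6, 7, 6]
append 8 → [6, 7, 6, 8]
pop() removes 8 → [6, 7, 6]
sum = 19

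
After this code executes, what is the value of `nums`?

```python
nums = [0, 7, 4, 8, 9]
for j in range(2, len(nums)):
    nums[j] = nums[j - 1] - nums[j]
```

j=2: nums[2] = 7-4 = 3 → [0, 7, 3, 8, 9]
j=3: nums[3] = 3-8 = -5 → [0, 7, 3, -5, 9]
j=4: nums[4] = (-5)-9 = -14 → [0, 7, 3, -5, -14]

[0, 7, 3, -5, -14]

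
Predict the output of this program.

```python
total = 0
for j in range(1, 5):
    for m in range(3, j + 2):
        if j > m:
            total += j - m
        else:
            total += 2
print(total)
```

j=2,m=3: not 2>3, total = 0+2 = 2
j=3,m=3: not 3>3, total = 2+2 = 4
j=3,m=4: not 3>4, total = 4+2 = 6
j=4,m=3: 4>3, total = 6+1 = 7
j=4,m=4: not 4>4, total = 7+2 = 9
j=4,m=5: not 4>5, total = 9+2 = 11

11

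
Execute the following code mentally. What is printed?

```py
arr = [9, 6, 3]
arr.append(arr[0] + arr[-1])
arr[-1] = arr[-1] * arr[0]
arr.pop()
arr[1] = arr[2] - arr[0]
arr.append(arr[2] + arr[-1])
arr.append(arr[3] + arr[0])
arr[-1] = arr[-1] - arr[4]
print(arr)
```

[9, -6, 3, 6, 0]

append arr[0]+arr[-1] = 9+3 = 12 → [9, 6, 3, 12]
arr[-1] = arr[-1]*arr[0] = 12*9 = 108 → [9, 6, 3, 108]
pop() removes 108 → [9, 6, 3]
arr[1] = arr[2]-arr[0] = 3-9 = -6 → [9, -6, 3]
append arr[2]+arr[-1] = 3+3 = 6 → [9, -6, 3, 6]
append arr[3]+arr[0] = 6+9 = 15 → [9, -6, 3, 6, 15]
arr[-1] = arr[-1]-arr[4] = 15-15 = 0 → [9, -6, 3, 6, 0]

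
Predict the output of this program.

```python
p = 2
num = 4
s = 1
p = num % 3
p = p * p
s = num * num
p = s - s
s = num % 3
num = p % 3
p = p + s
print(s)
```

1

p = 4%3 = 1
p = 1*1 = 1
s = 4*4 = 16
p = 16-16 = 0
s = 4%3 = 1
num = 0%3 = 0
p = 0+1 = 1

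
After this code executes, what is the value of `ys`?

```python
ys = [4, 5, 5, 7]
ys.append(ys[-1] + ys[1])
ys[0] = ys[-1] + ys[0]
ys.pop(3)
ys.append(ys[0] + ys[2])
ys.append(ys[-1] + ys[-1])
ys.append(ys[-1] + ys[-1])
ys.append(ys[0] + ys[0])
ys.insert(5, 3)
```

[16, 5, 5, 12, 21, 3, 42, 84, 32]

append ys[-1]+ys[1] = 7+5 = 12 → [4, 5, 5, 7, 12]
ys[0] = ys[-1]+ys[0] = 12+4 = 16 → [16, 5, 5, 7, 12]
pop(3) removes 7 → [16, 5, 5, 12]
append ys[0]+ys[2] = 16+5 = 21 → [16, 5, 5, 12, 21]
append ys[-1]+ys[-1] = 21+21 = 42 → [16, 5, 5, 12, 21, 42]
append ys[-1]+ys[-1] = 42+42 = 84 → [16, 5, 5, 12, 21, 42, 84]
append ys[0]+ys[0] = 16+16 = 32 → [16, 5, 5, 12, 21, 42, 84, 32]
insert 3 at 5 → [16, 5, 5, 12, 21, 3, 42, 84, 32]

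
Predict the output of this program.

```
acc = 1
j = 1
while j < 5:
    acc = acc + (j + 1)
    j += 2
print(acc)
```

7

j=1: acc = 1+2 = 3
j=3: acc = 3+4 = 7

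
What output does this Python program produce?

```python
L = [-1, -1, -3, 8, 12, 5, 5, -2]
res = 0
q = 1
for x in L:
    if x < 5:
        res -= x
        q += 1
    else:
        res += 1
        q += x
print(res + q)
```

46

x=-1: <5, res = 0-(-1) = 1; q=2
x=-1: <5, res = 1-(-1) = 2; q=3
x=-3: <5, res = 2-(-3) = 5; q=4
x=8: not <5, res = 5+1 = 6; q=12
x=12: not <5, res = 6+1 = 7; q=24
x=5: not <5, res = 7+1 = 8; q=29
x=5: not <5, res = 8+1 = 9; q=34
x=-2: <5, res = 9-(-2) = 11; q=35
res+q = 11+35 = 46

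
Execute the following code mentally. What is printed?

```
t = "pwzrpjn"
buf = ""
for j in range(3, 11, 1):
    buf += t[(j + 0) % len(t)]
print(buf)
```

rpjnpwzr

j=3: add t[3]='r' → 'r'
j=4: add t[4]='p' → 'rp'
j=5: add t[5]='j' → 'rpj'
j=6: add t[6]='n' → 'rpjn'
j=7: add t[0]='p' → 'rpjnp'
j=8: add t[1]='w' → 'rpjnpw'
j=9: add t[2]='z' → 'rpjnpwz'
j=10: add t[3]='r' → 'rpjnpwzr'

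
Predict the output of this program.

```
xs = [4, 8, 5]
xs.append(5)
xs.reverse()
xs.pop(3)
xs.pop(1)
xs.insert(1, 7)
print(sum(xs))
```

20

append 5 → [4, 8, 5, 5]
reverse → [5, 5, 8, 4]
pop(3) removes 4 → [5, 5, 8]
pop(1) removes 5 → [5, 8]
insert 7 at 1 → [5, 7, 8]
sum = 20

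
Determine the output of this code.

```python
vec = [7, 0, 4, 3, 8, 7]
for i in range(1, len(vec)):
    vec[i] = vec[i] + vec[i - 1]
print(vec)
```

[7, 7, 11, 14, 22, 29]

i=1: vec[1] = 0+7 = 7 → [7, 7, 4, 3, 8, 7]
i=2: vec[2] = 4+7 = 11 → [7, 7, 11, 3, 8, 7]
i=3: vec[3] = 3+11 = 14 → [7, 7, 11, 14, 8, 7]
i=4: vec[4] = 8+14 = 22 → [7, 7, 11, 14, 22, 7]
i=5: vec[5] = 7+22 = 29 → [7, 7, 11, 14, 22, 29]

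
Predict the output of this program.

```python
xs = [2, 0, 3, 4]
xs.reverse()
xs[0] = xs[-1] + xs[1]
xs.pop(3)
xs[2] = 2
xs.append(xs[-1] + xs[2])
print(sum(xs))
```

reverse → [4, 3, 0, 2]
xs[0] = xs[-1]+xs[1] = 2+3 = 5 → [5, 3, 0, 2]
pop(3) removes 2 → [5, 3, 0]
xs[2] = 2 → [5, 3, 2]
append xs[-1]+xs[2] = 2+2 = 4 → [5, 3, 2, 4]
sum = 14

14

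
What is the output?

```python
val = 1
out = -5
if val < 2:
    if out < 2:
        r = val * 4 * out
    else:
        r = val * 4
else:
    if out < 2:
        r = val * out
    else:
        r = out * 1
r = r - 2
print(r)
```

-22

val=1, out=-5
val < 2 is True; out < 2 is True
→ r = val * 4 * out = -20
r = (-20)-2 = -22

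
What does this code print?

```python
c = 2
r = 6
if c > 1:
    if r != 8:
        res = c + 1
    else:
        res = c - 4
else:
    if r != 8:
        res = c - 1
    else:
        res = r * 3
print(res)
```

c=2, r=6
c > 1 is True; r != 8 is True
→ res = c + 1 = 3

3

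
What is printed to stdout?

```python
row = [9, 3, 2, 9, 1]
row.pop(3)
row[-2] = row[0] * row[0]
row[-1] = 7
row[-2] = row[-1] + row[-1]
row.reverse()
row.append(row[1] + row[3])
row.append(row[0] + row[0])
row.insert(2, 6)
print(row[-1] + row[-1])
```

28

pop(3) removes 9 → [9, 3, 2, 1]
row[-2] = row[0]*row[0] = 9*9 = 81 → [9, 3, 81, 1]
row[-1] = 7 → [9, 3, 81, 7]
row[-2] = row[-1]+row[-1] = 7+7 = 14 → [9, 3, 14, 7]
reverse → [7, 14, 3, 9]
append row[1]+row[3] = 14+9 = 23 → [7, 14, 3, 9, 23]
append row[0]+row[0] = 7+7 = 14 → [7, 14, 3, 9, 23, 14]
insert 6 at 2 → [7, 14, 6, 3, 9, 23, 14]
row[-1]+row[-1] = 14+14 = 28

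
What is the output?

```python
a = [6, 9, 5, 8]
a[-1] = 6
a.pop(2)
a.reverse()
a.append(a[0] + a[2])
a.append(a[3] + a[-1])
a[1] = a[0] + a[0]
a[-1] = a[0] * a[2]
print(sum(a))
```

a[-1] = 6 → [6, 9, 5, 6]
pop(2) removes 5 → [6, 9, 6]
reverse → [6, 9, 6]
append a[0]+a[2] = 6+6 = 12 → [6, 9, 6, 12]
append a[3]+a[-1] = 12+12 = 24 → [6, 9, 6, 12, 24]
a[1] = a[0]+a[0] = 6+6 = 12 → [6, 12, 6, 12, 24]
a[-1] = a[0]*a[2] = 6*6 = 36 → [6, 12, 6, 12, 36]
sum = 72

72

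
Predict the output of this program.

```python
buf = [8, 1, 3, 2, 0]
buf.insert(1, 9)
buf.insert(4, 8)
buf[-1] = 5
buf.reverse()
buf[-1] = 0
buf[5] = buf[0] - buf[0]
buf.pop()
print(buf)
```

insert 9 at 1 → [8, 9, 1, 3, 2, 0]
insert 8 at 4 → [8, 9, 1, 3, 8, 2, 0]
buf[-1] = 5 → [8, 9, 1, 3, 8, 2, 5]
reverse → [5, 2, 8, 3, 1, 9, 8]
buf[-1] = 0 → [5, 2, 8, 3, 1, 9, 0]
buf[5] = buf[0]-buf[0] = 5-5 = 0 → [5, 2, 8, 3, 1, 0, 0]
pop() removes 0 → [5, 2, 8, 3, 1, 0]

[5, 2, 8, 3, 1, 0]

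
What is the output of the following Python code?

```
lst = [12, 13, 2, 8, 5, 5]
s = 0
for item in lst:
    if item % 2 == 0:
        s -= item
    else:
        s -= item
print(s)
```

item=12: even, s = 0-12 = -12
item=13: not even, s = (-12)-13 = -25
item=2: even, s = (-25)-2 = -27
item=8: even, s = (-27)-8 = -35
item=5: not even, s = (-35)-5 = -40
item=5: not even, s = (-40)-5 = -45

-45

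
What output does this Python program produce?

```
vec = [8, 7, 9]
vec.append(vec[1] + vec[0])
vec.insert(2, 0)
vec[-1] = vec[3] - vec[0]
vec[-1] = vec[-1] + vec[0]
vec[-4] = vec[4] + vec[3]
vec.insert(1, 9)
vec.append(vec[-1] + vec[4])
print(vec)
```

append vec[1]+vec[0] = 7+8 = 15 → [8, 7, 9, 15]
insert 0 at 2 → [8, 7, 0, 9, 15]
vec[-1] = vec[3]-vec[0] = 9-8 = 1 → [8, 7, 0, 9, 1]
vec[-1] = vec[-1]+vec[0] = 1+8 = 9 → [8, 7, 0, 9, 9]
vec[-4] = vec[4]+vec[3] = 9+9 = 18 → [8, 18, 0, 9, 9]
insert 9 at 1 → [8, 9, 18, 0, 9, 9]
append vec[-1]+vec[4] = 9+9 = 18 → [8, 9, 18, 0, 9, 9, 18]

[8, 9, 18, 0, 9, 9, 18]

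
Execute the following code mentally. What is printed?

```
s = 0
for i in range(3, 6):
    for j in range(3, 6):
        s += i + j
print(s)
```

72

i=3,j=3: s = 0+6 = 6
i=3,j=4: s = 6+7 = 13
i=3,j=5: s = 13+8 = 21
i=4,j=3: s = 21+7 = 28
i=4,j=4: s = 28+8 = 36
i=4,j=5: s = 36+9 = 45
i=5,j=3: s = 45+8 = 53
i=5,j=4: s = 53+9 = 62
i=5,j=5: s = 62+10 = 72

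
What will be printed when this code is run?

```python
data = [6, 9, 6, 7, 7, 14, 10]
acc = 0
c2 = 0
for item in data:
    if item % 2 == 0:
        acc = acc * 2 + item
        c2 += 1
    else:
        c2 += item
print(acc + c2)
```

137

item=6: even, acc = 0*2+6 = 6; c2=1
item=9: not even; c2=10
item=6: even, acc = 6*2+6 = 18; c2=11
item=7: not even; c2=18
item=7: not even; c2=25
item=14: even, acc = 18*2+14 = 50; c2=26
item=10: even, acc = 50*2+10 = 110; c2=27
acc+c2 = 110+27 = 137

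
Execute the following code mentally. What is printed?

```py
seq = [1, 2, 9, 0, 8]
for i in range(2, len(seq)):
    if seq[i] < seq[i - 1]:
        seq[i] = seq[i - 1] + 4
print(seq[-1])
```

i=2: 9>=2, unchanged → [1, 2, 9, 0, 8]
i=3: 0<9, seq[3] = 9+4 = 13 → [1, 2, 9, 13, 8]
i=4: 8<13, seq[4] = 13+4 = 17 → [1, 2, 9, 13, 17]

17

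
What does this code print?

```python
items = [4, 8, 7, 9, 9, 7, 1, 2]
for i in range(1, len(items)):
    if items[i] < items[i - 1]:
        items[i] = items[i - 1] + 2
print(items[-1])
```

20

i=1: 8>=4, unchanged → [4, 8, 7, 9, 9, 7, 1, 2]
i=2: 7<8, items[2] = 8+2 = 10 → [4, 8, 10, 9, 9, 7, 1, 2]
i=3: 9<10, items[3] = 10+2 = 12 → [4, 8, 10, 12, 9, 7, 1, 2]
i=4: 9<12, items[4] = 12+2 = 14 → [4, 8, 10, 12, 14, 7, 1, 2]
i=5: 7<14, items[5] = 14+2 = 16 → [4, 8, 10, 12, 14, 16, 1, 2]
i=6: 1<16, items[6] = 16+2 = 18 → [4, 8, 10, 12, 14, 16, 18, 2]
i=7: 2<18, items[7] = 18+2 = 20 → [4, 8, 10, 12, 14, 16, 18, 20]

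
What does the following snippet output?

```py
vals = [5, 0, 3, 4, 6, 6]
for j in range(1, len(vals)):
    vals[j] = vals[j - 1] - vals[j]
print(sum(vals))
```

j=1: vals[1] = 5-0 = 5 → [5, 5, 3, 4, 6, 6]
j=2: vals[2] = 5-3 = 2 → [5, 5, 2, 4, 6, 6]
j=3: vals[3] = 2-4 = -2 → [5, 5, 2, -2, 6, 6]
j=4: vals[4] = (-2)-6 = -8 → [5, 5, 2, -2, -8, 6]
j=5: vals[5] = (-8)-6 = -14 → [5, 5, 2, -2, -8, -14]
sum = -12

-12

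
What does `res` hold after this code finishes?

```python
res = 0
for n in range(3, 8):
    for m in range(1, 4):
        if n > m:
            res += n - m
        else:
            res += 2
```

47

n=3,m=1: 3>1, res = 0+2 = 2
n=3,m=2: 3>2, res = 2+1 = 3
n=3,m=3: not 3>3, res = 3+2 = 5
n=4,m=1: 4>1, res = 5+3 = 8
n=4,m=2: 4>2, res = 8+2 = 10
n=4,m=3: 4>3, res = 10+1 = 11
n=5,m=1: 5>1, res = 11+4 = 15
n=5,m=2: 5>2, res = 15+3 = 18
n=5,m=3: 5>3, res = 18+2 = 20
n=6,m=1: 6>1, res = 20+5 = 25
n=6,m=2: 6>2, res = 25+4 = 29
n=6,m=3: 6>3, res = 29+3 = 32
n=7,m=1: 7>1, res = 32+6 = 38
n=7,m=2: 7>2, res = 38+5 = 43
n=7,m=3: 7>3, res = 43+4 = 47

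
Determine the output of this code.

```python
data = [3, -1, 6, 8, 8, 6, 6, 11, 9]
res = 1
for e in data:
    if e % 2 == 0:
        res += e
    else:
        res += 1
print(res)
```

39

e=3: not even, res = 1+1 = 2
e=-1: not even, res = 2+1 = 3
e=6: even, res = 3+6 = 9
e=8: even, res = 9+8 = 17
e=8: even, res = 17+8 = 25
e=6: even, res = 25+6 = 31
e=6: even, res = 31+6 = 37
e=11: not even, res = 37+1 = 38
e=9: not even, res = 38+1 = 39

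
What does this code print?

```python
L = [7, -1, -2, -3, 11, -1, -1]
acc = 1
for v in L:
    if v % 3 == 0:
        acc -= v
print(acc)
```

4

v=7: not %3==0
v=-1: not %3==0
v=-2: not %3==0
v=-3: %3==0, acc = 1-(-3) = 4
v=11: not %3==0
v=-1: not %3==0
v=-1: not %3==0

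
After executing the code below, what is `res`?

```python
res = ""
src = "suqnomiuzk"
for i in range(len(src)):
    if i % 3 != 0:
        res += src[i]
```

'uqomuz'

i=0: skip
i=1: add 'u' → 'u'
i=2: add 'q' → 'uq'
i=3: skip
i=4: add 'o' → 'uqo'
i=5: add 'm' → 'uqom'
i=6: skip
i=7: add 'u' → 'uqomu'
i=8: add 'z' → 'uqomuz'
i=9: skip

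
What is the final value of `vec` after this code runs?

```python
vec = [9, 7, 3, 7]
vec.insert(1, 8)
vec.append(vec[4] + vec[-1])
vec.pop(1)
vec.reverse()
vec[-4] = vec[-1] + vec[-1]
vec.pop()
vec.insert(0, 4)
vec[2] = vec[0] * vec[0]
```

insert 8 at 1 → [9, 8, 7, 3, 7]
append vec[4]+vec[-1] = 7+7 = 14 → [9, 8, 7, 3, 7, 14]
pop(1) removes 8 → [9, 7, 3, 7, 14]
reverse → [14, 7, 3, 7, 9]
vec[-4] = vec[-1]+vec[-1] = 9+9 = 18 → [14, 18, 3, 7, 9]
pop() removes 9 → [14, 18, 3, 7]
insert 4 at 0 → [4, 14, 18, 3, 7]
vec[2] = vec[0]*vec[0] = 4*4 = 16 → [4, 14, 16, 3, 7]

[4, 14, 16, 3, 7]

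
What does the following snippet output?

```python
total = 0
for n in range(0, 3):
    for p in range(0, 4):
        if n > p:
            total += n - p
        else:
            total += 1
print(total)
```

13

n=0,p=0: not 0>0, total = 0+1 = 1
n=0,p=1: not 0>1, total = 1+1 = 2
n=0,p=2: not 0>2, total = 2+1 = 3
n=0,p=3: not 0>3, total = 3+1 = 4
n=1,p=0: 1>0, total = 4+1 = 5
n=1,p=1: not 1>1, total = 5+1 = 6
n=1,p=2: not 1>2, total = 6+1 = 7
n=1,p=3: not 1>3, total = 7+1 = 8
n=2,p=0: 2>0, total = 8+2 = 10
n=2,p=1: 2>1, total = 10+1 = 11
n=2,p=2: not 2>2, total = 11+1 = 12
n=2,p=3: not 2>3, total = 12+1 = 13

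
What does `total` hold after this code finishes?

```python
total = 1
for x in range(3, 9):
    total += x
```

34

x=3: total = 1+3 = 4
x=4: total = 4+4 = 8
x=5: total = 8+5 = 13
x=6: total = 13+6 = 19
x=7: total = 19+7 = 26
x=8: total = 26+8 = 34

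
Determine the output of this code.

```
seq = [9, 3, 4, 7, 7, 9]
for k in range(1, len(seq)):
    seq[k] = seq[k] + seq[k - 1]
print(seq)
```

k=1: seq[1] = 3+9 = 12 → [9, 12, 4, 7, 7, 9]
k=2: seq[2] = 4+12 = 16 → [9, 12, 16, 7, 7, 9]
k=3: seq[3] = 7+16 = 23 → [9, 12, 16, 23, 7, 9]
k=4: seq[4] = 7+23 = 30 → [9, 12, 16, 23, 30, 9]
k=5: seq[5] = 9+30 = 39 → [9, 12, 16, 23, 30, 39]

[9, 12, 16, 23, 30, 39]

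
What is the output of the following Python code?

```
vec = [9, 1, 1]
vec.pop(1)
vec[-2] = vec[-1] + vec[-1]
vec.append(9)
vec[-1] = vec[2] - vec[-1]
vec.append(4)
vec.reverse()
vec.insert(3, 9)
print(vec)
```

pop(1) removes 1 → [9, 1]
vec[-2] = vec[-1]+vec[-1] = 1+1 = 2 → [2, 1]
append 9 → [2, 1, 9]
vec[-1] = vec[2]-vec[-1] = 9-9 = 0 → [2, 1, 0]
append 4 → [2, 1, 0, 4]
reverse → [4, 0, 1, 2]
insert 9 at 3 → [4, 0, 1, 9, 2]

[4, 0, 1, 9, 2]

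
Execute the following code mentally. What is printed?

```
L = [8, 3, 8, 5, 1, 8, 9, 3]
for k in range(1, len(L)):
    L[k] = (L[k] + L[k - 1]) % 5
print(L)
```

k=1: L[1] = (3+8)%5 = 1 → [8, 1, 8, 5, 1, 8, 9, 3]
k=2: L[2] = (8+1)%5 = 4 → [8, 1, 4, 5, 1, 8, 9, 3]
k=3: L[3] = (5+4)%5 = 4 → [8, 1, 4, 4, 1, 8, 9, 3]
k=4: L[4] = (1+4)%5 = 0 → [8, 1, 4, 4, 0, 8, 9, 3]
k=5: L[5] = (8+0)%5 = 3 → [8, 1, 4, 4, 0, 3, 9, 3]
k=6: L[6] = (9+3)%5 = 2 → [8, 1, 4, 4, 0, 3, 2, 3]
k=7: L[7] = (3+2)%5 = 0 → [8, 1, 4, 4, 0, 3, 2, 0]

[8, 1, 4, 4, 0, 3, 2, 0]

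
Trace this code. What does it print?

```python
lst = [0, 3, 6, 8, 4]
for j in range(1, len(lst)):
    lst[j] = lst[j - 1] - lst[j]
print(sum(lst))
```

j=1: lst[1] = 0-3 = -3 → [0, -3, 6, 8, 4]
j=2: lst[2] = (-3)-6 = -9 → [0, -3, -9, 8, 4]
j=3: lst[3] = (-9)-8 = -17 → [0, -3, -9, -17, 4]
j=4: lst[4] = (-17)-4 = -21 → [0, -3, -9, -17, -21]
sum = -50

-50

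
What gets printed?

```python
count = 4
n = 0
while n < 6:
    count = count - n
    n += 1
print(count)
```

n=0: count = 4-0 = 4
n=1: count = 4-1 = 3
n=2: count = 3-2 = 1
n=3: count = 1-3 = -2
n=4: count = (-2)-4 = -6
n=5: count = (-6)-5 = -11

-11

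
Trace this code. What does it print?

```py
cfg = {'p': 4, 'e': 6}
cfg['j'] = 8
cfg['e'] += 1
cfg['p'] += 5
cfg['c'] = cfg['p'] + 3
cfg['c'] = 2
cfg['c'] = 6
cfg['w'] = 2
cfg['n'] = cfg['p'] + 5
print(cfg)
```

{'p': 9, 'e': 7, 'j': 8, 'c': 6, 'w': 2, 'n': 14}

cfg['j'] = 8 → {'p': 4, 'e': 6, 'j': 8}
cfg['e'] = 6+1 = 7 → {'p': 4, 'e': 7, 'j': 8}
cfg['p'] = 4+5 = 9 → {'p': 9, 'e': 7, 'j': 8}
cfg['c'] = cfg['p']+3 = 12 → {'p': 9, 'e': 7, 'j': 8, 'c': 12}
cfg['c'] = 2 → {'p': 9, 'e': 7, 'j': 8, 'c': 2}
cfg['c'] = 6 → {'p': 9, 'e': 7, 'j': 8, 'c': 6}
cfg['w'] = 2 → {'p': 9, 'e': 7, 'j': 8, 'c': 6, 'w': 2}
cfg['n'] = cfg['p']+5 = 14 → {'p': 9, 'e': 7, 'j': 8, 'c': 6, 'w': 2, 'n': 14}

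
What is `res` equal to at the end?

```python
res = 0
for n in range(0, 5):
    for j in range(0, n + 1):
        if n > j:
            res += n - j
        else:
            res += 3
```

n=0,j=0: not 0>0, res = 0+3 = 3
n=1,j=0: 1>0, res = 3+1 = 4
n=1,j=1: not 1>1, res = 4+3 = 7
n=2,j=0: 2>0, res = 7+2 = 9
n=2,j=1: 2>1, res = 9+1 = 10
n=2,j=2: not 2>2, res = 10+3 = 13
n=3,j=0: 3>0, res = 13+3 = 16
n=3,j=1: 3>1, res = 16+2 = 18
n=3,j=2: 3>2, res = 18+1 = 19
n=3,j=3: not 3>3, res = 19+3 = 22
n=4,j=0: 4>0, res = 22+4 = 26
n=4,j=1: 4>1, res = 26+3 = 29
n=4,j=2: 4>2, res = 29+2 = 31
n=4,j=3: 4>3, res = 31+1 = 32
n=4,j=4: not 4>4, res = 32+3 = 35

35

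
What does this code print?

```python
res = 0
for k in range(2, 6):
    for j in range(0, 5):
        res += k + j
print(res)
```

k=2,j=0: res = 0+2 = 2
k=2,j=1: res = 2+3 = 5
k=2,j=2: res = 5+4 = 9
k=2,j=3: res = 9+5 = 14
k=2,j=4: res = 14+6 = 20
k=3,j=0: res = 20+3 = 23
k=3,j=1: res = 23+4 = 27
k=3,j=2: res = 27+5 = 32
k=3,j=3: res = 32+6 = 38
k=3,j=4: res = 38+7 = 45
k=4,j=0: res = 45+4 = 49
k=4,j=1: res = 49+5 = 54
k=4,j=2: res = 54+6 = 60
k=4,j=3: res = 60+7 = 67
k=4,j=4: res = 67+8 = 75
k=5,j=0: res = 75+5 = 80
k=5,j=1: res = 80+6 = 86
k=5,j=2: res = 86+7 = 93
k=5,j=3: res = 93+8 = 101
k=5,j=4: res = 101+9 = 110

110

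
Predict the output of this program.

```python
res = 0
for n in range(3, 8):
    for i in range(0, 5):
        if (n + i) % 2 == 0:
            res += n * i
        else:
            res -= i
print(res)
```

94

n=3,i=0: odd sum, res = 0-0 = 0
n=3,i=1: even sum, res = 0+3 = 3
n=3,i=2: odd sum, res = 3-2 = 1
n=3,i=3: even sum, res = 1+9 = 10
n=3,i=4: odd sum, res = 10-4 = 6
n=4,i=0: even sum, res = 6+0 = 6
n=4,i=1: odd sum, res = 6-1 = 5
n=4,i=2: even sum, res = 5+8 = 13
n=4,i=3: odd sum, res = 13-3 = 10
n=4,i=4: even sum, res = 10+16 = 26
n=5,i=0: odd sum, res = 26-0 = 26
n=5,i=1: even sum, res = 26+5 = 31
n=5,i=2: odd sum, res = 31-2 = 29
n=5,i=3: even sum, res = 29+15 = 44
n=5,i=4: odd sum, res = 44-4 = 40
n=6,i=0: even sum, res = 40+0 = 40
n=6,i=1: odd sum, res = 40-1 = 39
n=6,i=2: even sum, res = 39+12 = 51
n=6,i=3: odd sum, res = 51-3 = 48
n=6,i=4: even sum, res = 48+24 = 72
n=7,i=0: odd sum, res = 72-0 = 72
n=7,i=1: even sum, res = 72+7 = 79
n=7,i=2: odd sum, res = 79-2 = 77
n=7,i=3: even sum, res = 77+21 = 98
n=7,i=4: odd sum, res = 98-4 = 94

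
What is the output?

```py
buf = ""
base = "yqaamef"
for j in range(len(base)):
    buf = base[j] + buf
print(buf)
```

femaaqy

j=0: prepend 'y' → 'y'
j=1: prepend 'q' → 'qy'
j=2: prepend 'a' → 'aqy'
j=3: prepend 'a' → 'aaqy'
j=4: prepend 'm' → 'maaqy'
j=5: prepend 'e' → 'emaaqy'
j=6: prepend 'f' → 'femaaqy'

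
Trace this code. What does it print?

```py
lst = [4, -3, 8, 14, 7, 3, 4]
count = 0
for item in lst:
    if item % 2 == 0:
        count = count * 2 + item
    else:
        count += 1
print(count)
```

108

item=4: even, count = 0*2+4 = 4
item=-3: not even, count = 4+1 = 5
item=8: even, count = 5*2+8 = 18
item=14: even, count = 18*2+14 = 50
item=7: not even, count = 50+1 = 51
item=3: not even, count = 51+1 = 52
item=4: even, count = 52*2+4 = 108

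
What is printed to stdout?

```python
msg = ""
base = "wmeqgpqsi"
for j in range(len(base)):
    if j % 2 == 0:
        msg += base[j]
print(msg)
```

j=0: add 'w' → 'w'
j=1: skip
j=2: add 'e' → 'we'
j=3: skip
j=4: add 'g' → 'weg'
j=5: skip
j=6: add 'q' → 'wegq'
j=7: skip
j=8: add 'i' → 'wegqi'

wegqi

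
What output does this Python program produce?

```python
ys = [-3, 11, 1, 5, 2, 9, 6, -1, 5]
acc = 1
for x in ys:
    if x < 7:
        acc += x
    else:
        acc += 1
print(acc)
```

x=-3: <7, acc = 1+(-3) = -2
x=11: not <7, acc = (-2)+1 = -1
x=1: <7, acc = (-1)+1 = 0
x=5: <7, acc = 0+5 = 5
x=2: <7, acc = 5+2 = 7
x=9: not <7, acc = 7+1 = 8
x=6: <7, acc = 8+6 = 14
x=-1: <7, acc = 14+(-1) = 13
x=5: <7, acc = 13+5 = 18

18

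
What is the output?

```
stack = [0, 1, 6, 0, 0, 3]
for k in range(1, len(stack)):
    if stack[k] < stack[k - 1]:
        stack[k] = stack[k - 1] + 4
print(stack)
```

[0, 1, 6, 10, 14, 18]

k=1: 1>=0, unchanged → [0, 1, 6, 0, 0, 3]
k=2: 6>=1, unchanged → [0, 1, 6, 0, 0, 3]
k=3: 0<6, stack[3] = 6+4 = 10 → [0, 1, 6, 10, 0, 3]
k=4: 0<10, stack[4] = 10+4 = 14 → [0, 1, 6, 10, 14, 3]
k=5: 3<14, stack[5] = 14+4 = 18 → [0, 1, 6, 10, 14, 18]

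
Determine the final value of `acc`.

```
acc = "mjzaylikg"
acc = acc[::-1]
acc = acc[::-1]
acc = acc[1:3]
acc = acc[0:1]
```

'j'

reverse → 'gkilyazjm'
reverse → 'mjzaylikg'
slice [1:3] → 'jz'
slice [0:1] → 'j'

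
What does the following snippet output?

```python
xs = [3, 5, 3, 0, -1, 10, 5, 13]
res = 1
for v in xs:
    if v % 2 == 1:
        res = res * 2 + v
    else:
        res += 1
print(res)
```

v=3: odd, res = 1*2+3 = 5
v=5: odd, res = 5*2+5 = 15
v=3: odd, res = 15*2+3 = 33
v=0: not odd, res = 33+1 = 34
v=-1: odd, res = 34*2+(-1) = 67
v=10: not odd, res = 67+1 = 68
v=5: odd, res = 68*2+5 = 141
v=13: odd, res = 141*2+13 = 295

295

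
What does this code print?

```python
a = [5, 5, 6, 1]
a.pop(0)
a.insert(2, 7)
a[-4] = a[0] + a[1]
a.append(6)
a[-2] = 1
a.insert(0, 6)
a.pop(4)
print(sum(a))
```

36

pop(0) removes 5 → [5, 6, 1]
insert 7 at 2 → [5, 6, 7, 1]
a[-4] = a[0]+a[1] = 5+6 = 11 → [11, 6, 7, 1]
append 6 → [11, 6, 7, 1, 6]
a[-2] = 1 → [11, 6, 7, 1, 6]
insert 6 at 0 → [6, 11, 6, 7, 1, 6]
pop(4) removes 1 → [6, 11, 6, 7, 6]
sum = 36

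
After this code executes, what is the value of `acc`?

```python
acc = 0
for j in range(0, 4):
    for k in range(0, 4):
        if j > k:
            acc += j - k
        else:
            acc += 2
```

30

j=0,k=0: not 0>0, acc = 0+2 = 2
j=0,k=1: not 0>1, acc = 2+2 = 4
j=0,k=2: not 0>2, acc = 4+2 = 6
j=0,k=3: not 0>3, acc = 6+2 = 8
j=1,k=0: 1>0, acc = 8+1 = 9
j=1,k=1: not 1>1, acc = 9+2 = 11
j=1,k=2: not 1>2, acc = 11+2 = 13
j=1,k=3: not 1>3, acc = 13+2 = 15
j=2,k=0: 2>0, acc = 15+2 = 17
j=2,k=1: 2>1, acc = 17+1 = 18
j=2,k=2: not 2>2, acc = 18+2 = 20
j=2,k=3: not 2>3, acc = 20+2 = 22
j=3,k=0: 3>0, acc = 22+3 = 25
j=3,k=1: 3>1, acc = 25+2 = 27
j=3,k=2: 3>2, acc = 27+1 = 28
j=3,k=3: not 3>3, acc = 28+2 = 30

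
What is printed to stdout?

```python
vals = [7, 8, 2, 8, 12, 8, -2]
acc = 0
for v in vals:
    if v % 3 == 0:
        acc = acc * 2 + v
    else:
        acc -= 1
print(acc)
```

2

v=7: not %3==0, acc = 0-1 = -1
v=8: not %3==0, acc = (-1)-1 = -2
v=2: not %3==0, acc = (-2)-1 = -3
v=8: not %3==0, acc = (-3)-1 = -4
v=12: %3==0, acc = (-4)*2+12 = 4
v=8: not %3==0, acc = 4-1 = 3
v=-2: not %3==0, acc = 3-1 = 2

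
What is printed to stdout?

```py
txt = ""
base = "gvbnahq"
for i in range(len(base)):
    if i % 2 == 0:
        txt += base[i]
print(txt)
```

gbaq

i=0: add 'g' → 'g'
i=1: skip
i=2: add 'b' → 'gb'
i=3: skip
i=4: add 'a' → 'gba'
i=5: skip
i=6: add 'q' → 'gbaq'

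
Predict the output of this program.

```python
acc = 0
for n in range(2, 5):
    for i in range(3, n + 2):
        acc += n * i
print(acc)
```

n=2,i=3: acc = 0+6 = 6
n=3,i=3: acc = 6+9 = 15
n=3,i=4: acc = 15+12 = 27
n=4,i=3: acc = 27+12 = 39
n=4,i=4: acc = 39+16 = 55
n=4,i=5: acc = 55+20 = 75

75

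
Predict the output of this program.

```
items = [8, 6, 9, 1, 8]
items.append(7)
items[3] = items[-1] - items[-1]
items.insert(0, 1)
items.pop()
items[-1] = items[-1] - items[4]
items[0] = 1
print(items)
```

append 7 → [8, 6, 9, 1, 8, 7]
items[3] = items[-1]-items[-1] = 7-7 = 0 → [8, 6, 9, 0, 8, 7]
insert 1 at 0 → [1, 8, 6, 9, 0, 8, 7]
pop() removes 7 → [1, 8, 6, 9, 0, 8]
items[-1] = items[-1]-items[4] = 8-0 = 8 → [1, 8, 6, 9, 0, 8]
items[0] = 1 → [1, 8, 6, 9, 0, 8]

[1, 8, 6, 9, 0, 8]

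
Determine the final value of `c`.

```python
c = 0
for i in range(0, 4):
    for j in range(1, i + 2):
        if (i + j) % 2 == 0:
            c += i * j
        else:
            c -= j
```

4

i=0,j=1: odd sum, c = 0-1 = -1
i=1,j=1: even sum, c = (-1)+1 = 0
i=1,j=2: odd sum, c = 0-2 = -2
i=2,j=1: odd sum, c = (-2)-1 = -3
i=2,j=2: even sum, c = (-3)+4 = 1
i=2,j=3: odd sum, c = 1-3 = -2
i=3,j=1: even sum, c = (-2)+3 = 1
i=3,j=2: odd sum, c = 1-2 = -1
i=3,j=3: even sum, c = (-1)+9 = 8
i=3,j=4: odd sum, c = 8-4 = 4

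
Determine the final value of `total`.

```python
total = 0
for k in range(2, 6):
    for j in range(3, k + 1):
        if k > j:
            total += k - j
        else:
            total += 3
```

13

k=3,j=3: not 3>3, total = 0+3 = 3
k=4,j=3: 4>3, total = 3+1 = 4
k=4,j=4: not 4>4, total = 4+3 = 7
k=5,j=3: 5>3, total = 7+2 = 9
k=5,j=4: 5>4, total = 9+1 = 10
k=5,j=5: not 5>5, total = 10+3 = 13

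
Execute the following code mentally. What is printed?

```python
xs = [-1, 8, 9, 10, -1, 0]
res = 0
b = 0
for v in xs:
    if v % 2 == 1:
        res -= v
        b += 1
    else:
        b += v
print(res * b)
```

-147

v=-1: odd, res = 0-(-1) = 1; b=1
v=8: not odd; b=9
v=9: odd, res = 1-9 = -8; b=10
v=10: not odd; b=20
v=-1: odd, res = (-8)-(-1) = -7; b=21
v=0: not odd; b=21
res*b = (-7)*21 = -147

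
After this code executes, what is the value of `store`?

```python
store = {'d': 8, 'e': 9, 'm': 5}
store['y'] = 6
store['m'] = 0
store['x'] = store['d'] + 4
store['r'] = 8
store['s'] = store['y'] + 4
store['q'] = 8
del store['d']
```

store['y'] = 6 → {'d': 8, 'e': 9, 'm': 5, 'y': 6}
store['m'] = 0 → {'d': 8, 'e': 9, 'm': 0, 'y': 6}
store['x'] = store['d']+4 = 12 → {'d': 8, 'e': 9, 'm': 0, 'y': 6, 'x': 12}
store['r'] = 8 → {'d': 8, 'e': 9, 'm': 0, 'y': 6, 'x': 12, 'r': 8}
store['s'] = store['y']+4 = 10 → {'d': 8, 'e': 9, 'm': 0, 'y': 6, 'x': 12, 'r': 8, 's': 10}
store['q'] = 8 → {'d': 8, 'e': 9, 'm': 0, 'y': 6, 'x': 12, 'r': 8, 's': 10, 'q': 8}
del 'd' → {'e': 9, 'm': 0, 'y': 6, 'x': 12, 'r': 8, 's': 10, 'q': 8}

{'e': 9, 'm': 0, 'y': 6, 'x': 12, 'r': 8, 's': 10, 'q': 8}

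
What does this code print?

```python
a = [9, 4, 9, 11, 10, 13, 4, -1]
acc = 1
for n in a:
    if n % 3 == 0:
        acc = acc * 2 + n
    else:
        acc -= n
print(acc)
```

-14

n=9: %3==0, acc = 1*2+9 = 11
n=4: not %3==0, acc = 11-4 = 7
n=9: %3==0, acc = 7*2+9 = 23
n=11: not %3==0, acc = 23-11 = 12
n=10: not %3==0, acc = 12-10 = 2
n=13: not %3==0, acc = 2-13 = -11
n=4: not %3==0, acc = (-11)-4 = -15
n=-1: not %3==0, acc = (-15)-(-1) = -14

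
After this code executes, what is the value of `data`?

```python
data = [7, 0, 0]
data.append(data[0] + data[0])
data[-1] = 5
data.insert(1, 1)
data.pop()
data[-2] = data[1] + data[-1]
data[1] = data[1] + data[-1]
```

append data[0]+data[0] = 7+7 = 14 → [7, 0, 0, 14]
data[-1] = 5 → [7, 0, 0, 5]
insert 1 at 1 → [7, 1, 0, 0, 5]
pop() removes 5 → [7, 1, 0, 0]
data[-2] = data[1]+data[-1] = 1+0 = 1 → [7, 1, 1, 0]
data[1] = data[1]+data[-1] = 1+0 = 1 → [7, 1, 1, 0]

[7, 1, 1, 0]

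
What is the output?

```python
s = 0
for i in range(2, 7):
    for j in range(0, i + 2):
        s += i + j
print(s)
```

i=2,j=0: s = 0+2 = 2
i=2,j=1: s = 2+3 = 5
i=2,j=2: s = 5+4 = 9
i=2,j=3: s = 9+5 = 14
i=3,j=0: s = 14+3 = 17
i=3,j=1: s = 17+4 = 21
i=3,j=2: s = 21+5 = 26
i=3,j=3: s = 26+6 = 32
i=3,j=4: s = 32+7 = 39
i=4,j=0: s = 39+4 = 43
i=4,j=1: s = 43+5 = 48
i=4,j=2: s = 48+6 = 54
i=4,j=3: s = 54+7 = 61
i=4,j=4: s = 61+8 = 69
i=4,j=5: s = 69+9 = 78
i=5,j=0: s = 78+5 = 83
i=5,j=1: s = 83+6 = 89
i=5,j=2: s = 89+7 = 96
i=5,j=3: s = 96+8 = 104
i=5,j=4: s = 104+9 = 113
i=5,j=5: s = 113+10 = 123
i=5,j=6: s = 123+11 = 134
i=6,j=0: s = 134+6 = 140
i=6,j=1: s = 140+7 = 147
i=6,j=2: s = 147+8 = 155
i=6,j=3: s = 155+9 = 164
i=6,j=4: s = 164+10 = 174
i=6,j=5: s = 174+11 = 185
i=6,j=6: s = 185+12 = 197
i=6,j=7: s = 197+13 = 210

210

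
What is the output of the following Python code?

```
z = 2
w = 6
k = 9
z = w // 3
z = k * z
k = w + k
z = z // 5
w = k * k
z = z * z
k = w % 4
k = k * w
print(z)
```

z = 6//3 = 2
z = 9*2 = 18
k = 6+9 = 15
z = 18//5 = 3
w = 15*15 = 225
z = 3*3 = 9
k = 225%4 = 1
k = 1*225 = 225

9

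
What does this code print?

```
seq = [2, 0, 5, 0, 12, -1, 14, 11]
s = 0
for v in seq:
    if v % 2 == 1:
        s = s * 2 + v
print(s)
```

29

v=2: not odd
v=0: not odd
v=5: odd, s = 0*2+5 = 5
v=0: not odd
v=12: not odd
v=-1: odd, s = 5*2+(-1) = 9
v=14: not odd
v=11: odd, s = 9*2+11 = 29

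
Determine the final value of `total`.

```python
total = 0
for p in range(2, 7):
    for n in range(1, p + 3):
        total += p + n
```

240

p=2,n=1: total = 0+3 = 3
p=2,n=2: total = 3+4 = 7
p=2,n=3: total = 7+5 = 12
p=2,n=4: total = 12+6 = 18
p=3,n=1: total = 18+4 = 22
p=3,n=2: total = 22+5 = 27
p=3,n=3: total = 27+6 = 33
p=3,n=4: total = 33+7 = 40
p=3,n=5: total = 40+8 = 48
p=4,n=1: total = 48+5 = 53
p=4,n=2: total = 53+6 = 59
p=4,n=3: total = 59+7 = 66
p=4,n=4: total = 66+8 = 74
p=4,n=5: total = 74+9 = 83
p=4,n=6: total = 83+10 = 93
p=5,n=1: total = 93+6 = 99
p=5,n=2: total = 99+7 = 106
p=5,n=3: total = 106+8 = 114
p=5,n=4: total = 114+9 = 123
p=5,n=5: total = 123+10 = 133
p=5,n=6: total = 133+11 = 144
p=5,n=7: total = 144+12 = 156
p=6,n=1: total = 156+7 = 163
p=6,n=2: total = 163+8 = 171
p=6,n=3: total = 171+9 = 180
p=6,n=4: total = 180+10 = 190
p=6,n=5: total = 190+11 = 201
p=6,n=6: total = 201+12 = 213
p=6,n=7: total = 213+13 = 226
p=6,n=8: total = 226+14 = 240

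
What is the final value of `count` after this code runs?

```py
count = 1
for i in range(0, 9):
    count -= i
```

-35

i=0: count = 1-0 = 1
i=1: count = 1-1 = 0
i=2: count = 0-2 = -2
i=3: count = (-2)-3 = -5
i=4: count = (-5)-4 = -9
i=5: count = (-9)-5 = -14
i=6: count = (-14)-6 = -20
i=7: count = (-20)-7 = -27
i=8: count = (-27)-8 = -35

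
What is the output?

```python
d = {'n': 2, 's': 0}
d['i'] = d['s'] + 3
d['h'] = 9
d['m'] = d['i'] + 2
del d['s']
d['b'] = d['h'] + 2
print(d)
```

d['i'] = d['s']+3 = 3 → {'n': 2, 's': 0, 'i': 3}
d['h'] = 9 → {'n': 2, 's': 0, 'i': 3, 'h': 9}
d['m'] = d['i']+2 = 5 → {'n': 2, 's': 0, 'i': 3, 'h': 9, 'm': 5}
del 's' → {'n': 2, 'i': 3, 'h': 9, 'm': 5}
d['b'] = d['h']+2 = 11 → {'n': 2, 'i': 3, 'h': 9, 'm': 5, 'b': 11}

{'n': 2, 'i': 3, 'h': 9, 'm': 5, 'b': 11}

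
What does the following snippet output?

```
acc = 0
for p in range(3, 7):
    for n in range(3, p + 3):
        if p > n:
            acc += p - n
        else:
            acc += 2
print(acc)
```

34

p=3,n=3: not 3>3, acc = 0+2 = 2
p=3,n=4: not 3>4, acc = 2+2 = 4
p=3,n=5: not 3>5, acc = 4+2 = 6
p=4,n=3: 4>3, acc = 6+1 = 7
p=4,n=4: not 4>4, acc = 7+2 = 9
p=4,n=5: not 4>5, acc = 9+2 = 11
p=4,n=6: not 4>6, acc = 11+2 = 13
p=5,n=3: 5>3, acc = 13+2 = 15
p=5,n=4: 5>4, acc = 15+1 = 16
p=5,n=5: not 5>5, acc = 16+2 = 18
p=5,n=6: not 5>6, acc = 18+2 = 20
p=5,n=7: not 5>7, acc = 20+2 = 22
p=6,n=3: 6>3, acc = 22+3 = 25
p=6,n=4: 6>4, acc = 25+2 = 27
p=6,n=5: 6>5, acc = 27+1 = 28
p=6,n=6: not 6>6, acc = 28+2 = 30
p=6,n=7: not 6>7, acc = 30+2 = 32
p=6,n=8: not 6>8, acc = 32+2 = 34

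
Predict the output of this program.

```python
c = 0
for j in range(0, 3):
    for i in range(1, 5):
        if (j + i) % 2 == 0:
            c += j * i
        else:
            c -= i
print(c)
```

j=0,i=1: odd sum, c = 0-1 = -1
j=0,i=2: even sum, c = (-1)+0 = -1
j=0,i=3: odd sum, c = (-1)-3 = -4
j=0,i=4: even sum, c = (-4)+0 = -4
j=1,i=1: even sum, c = (-4)+1 = -3
j=1,i=2: odd sum, c = (-3)-2 = -5
j=1,i=3: even sum, c = (-5)+3 = -2
j=1,i=4: odd sum, c = (-2)-4 = -6
j=2,i=1: odd sum, c = (-6)-1 = -7
j=2,i=2: even sum, c = (-7)+4 = -3
j=2,i=3: odd sum, c = (-3)-3 = -6
j=2,i=4: even sum, c = (-6)+8 = 2

2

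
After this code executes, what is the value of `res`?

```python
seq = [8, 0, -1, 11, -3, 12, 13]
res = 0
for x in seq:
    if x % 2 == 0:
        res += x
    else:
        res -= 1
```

16

x=8: even, res = 0+8 = 8
x=0: even, res = 8+0 = 8
x=-1: not even, res = 8-1 = 7
x=11: not even, res = 7-1 = 6
x=-3: not even, res = 6-1 = 5
x=12: even, res = 5+12 = 17
x=13: not even, res = 17-1 = 16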